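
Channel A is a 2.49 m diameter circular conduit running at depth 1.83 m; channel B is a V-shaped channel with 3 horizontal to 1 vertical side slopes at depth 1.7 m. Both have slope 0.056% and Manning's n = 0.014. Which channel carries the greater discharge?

channel B

Channel A: For a circular section of diameter D = 2.49 m at depth y = 1.83 m, the central angle is θ = 2 arccos(1 − 2y/D) = 4.12 rad. Then A = (D²/8)(θ − sin θ) = 3.836 m² and P = Dθ/2 = 5.129 m. Hydraulic radius R = A/P = 3.836/5.129 = 0.7478 m. Q_A = (1/0.014)·3.836·0.7478^(2/3)·√0.00056 = 5.342 m³/s.
Channel B: For a triangular section with side slope z = 3: A = zy² = 3×1.7² = 8.67 m²; P = 2y√(1+z²) = 2×1.7×3.162 = 10.75 m. Hydraulic radius R = A/P = 8.67/10.75 = 0.8064 m. Q_B = (1/0.014)·8.67·0.8064^(2/3)·√0.00056 = 12.7 m³/s.
Q_A = 5.342 m³/s vs Q_B = 12.7 m³/s, so channel B carries more.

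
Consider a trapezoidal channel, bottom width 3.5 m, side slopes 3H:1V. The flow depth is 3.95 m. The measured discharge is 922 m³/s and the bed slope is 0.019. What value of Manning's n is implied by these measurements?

n = 0.015

With bottom width b = 3.5 m and side slope z = 3: A = (b + zy)y = (3.5 + 3×3.95)×3.95 = 60.63 m²; P = b + 2y√(1+z²) = 3.5 + 2×3.95×3.162 = 28.48 m.
Hydraulic radius R = A/P = 60.63/28.48 = 2.129 m.
Rearranging Manning's equation: n = (1/Q) A R^(2/3) S^(1/2) = (1/922) × 60.63 × 2.129^(2/3) × √0.019 = 0.015.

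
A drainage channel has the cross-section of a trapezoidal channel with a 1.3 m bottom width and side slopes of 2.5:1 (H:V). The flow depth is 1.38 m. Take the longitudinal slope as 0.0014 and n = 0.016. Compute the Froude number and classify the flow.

subcritical

With bottom width b = 1.3 m and side slope z = 2.5: A = (b + zy)y = (1.3 + 2.5×1.38)×1.38 = 6.555 m²; P = b + 2y√(1+z²) = 1.3 + 2×1.38×2.693 = 8.732 m.
Hydraulic radius R = A/P = 6.555/8.732 = 0.7507 m.
V = (1/n) R^(2/3) √S = (1/0.016) × 0.7507^(2/3) × √0.0014 = 1.932 m/s. Hydraulic depth D_h = A/T = 6.555/8.2 = 0.7994 m.
Froude number Fr = V/√(g·D_h) = 1.932/√(9.81×0.7994) = 0.69, which is less than 1, so the flow is subcritical.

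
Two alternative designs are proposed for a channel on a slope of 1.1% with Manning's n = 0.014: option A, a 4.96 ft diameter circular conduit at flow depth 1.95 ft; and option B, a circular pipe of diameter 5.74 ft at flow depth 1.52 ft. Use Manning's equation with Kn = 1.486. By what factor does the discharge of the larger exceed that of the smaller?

1.44

Channel A: For a circular section of diameter D = 4.96 ft at depth y = 1.95 ft, the central angle is θ = 2 arccos(1 − 2y/D) = 2.711 rad. Then A = (D²/8)(θ − sin θ) = 7.052 ft² and P = Dθ/2 = 6.723 ft. Hydraulic radius R = A/P = 7.052/6.723 = 1.049 ft. Q_A = (1.486/0.014)·7.052·1.049^(2/3)·√0.011 = 81.05 ft³/s.
Channel B: For a circular section of diameter D = 5.74 ft at depth y = 1.52 ft, the central angle is θ = 2 arccos(1 − 2y/D) = 2.162 rad. Then A = (D²/8)(θ − sin θ) = 5.486 ft² and P = Dθ/2 = 6.205 ft. Hydraulic radius R = A/P = 5.486/6.205 = 0.884 ft. Q_B = (1.486/0.014)·5.486·0.884^(2/3)·√0.011 = 56.25 ft³/s.
The larger discharge is 81.05 ft³/s and the smaller is 56.25 ft³/s; the ratio is 1.44.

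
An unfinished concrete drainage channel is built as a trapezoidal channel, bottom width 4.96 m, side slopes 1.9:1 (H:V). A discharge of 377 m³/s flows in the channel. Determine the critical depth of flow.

y_c = 4.9 m

At critical depth, Q² T / (g A³) = 1, i.e. A³/T = Q²/g = 377²/9.81 = 14490.
At y = 5.37 m: A³/T = 21280 — too large.
At y = 3.87 m: A³/T = 5502 — too small.
At y = 4.9 m: A³/T = 14500 — ≈ 14490.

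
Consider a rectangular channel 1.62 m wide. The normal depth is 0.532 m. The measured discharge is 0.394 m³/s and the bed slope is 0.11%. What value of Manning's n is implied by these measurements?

n = 0.034

Flow area A = b·y = 1.62 × 0.532 = 0.8618 m². Wetted perimeter P = b + 2y = 1.62 + 2×0.532 = 2.684 m.
Hydraulic radius R = A/P = 0.8618/2.684 = 0.3211 m.
Rearranging Manning's equation: n = (1/Q) A R^(2/3) S^(1/2) = (1/0.394) × 0.8618 × 0.3211^(2/3) × √0.0011 = 0.034.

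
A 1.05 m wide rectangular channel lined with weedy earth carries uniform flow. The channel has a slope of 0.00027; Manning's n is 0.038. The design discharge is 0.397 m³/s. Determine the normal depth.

y_n = 1.62 m

Manning's equation rearranged: A R^(2/3) = nQ / (1·√S) = 0.038 × 0.397 / (√0.00027) = 0.9181.
At y = 1.81 m: A R^(2/3) = 1.044 — over.
At y = 1.31 m: A R^(2/3) = 0.715 — short.
At y = 1.62 m: A R^(2/3) = 0.9181 — ≈ 0.9181.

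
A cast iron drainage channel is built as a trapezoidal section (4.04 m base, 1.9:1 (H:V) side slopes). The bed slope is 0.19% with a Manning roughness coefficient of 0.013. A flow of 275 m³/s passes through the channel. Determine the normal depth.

Manning's equation rearranged: A R^(2/3) = nQ / (1·√S) = 0.013 × 275 / (√0.0019) = 82.02.
Try y = 4.45 m: A R^(2/3) = 99.73 — too large.
Try y = 4.08 m: A R^(2/3) = 82.16 — matches.

y_n = 4.08 m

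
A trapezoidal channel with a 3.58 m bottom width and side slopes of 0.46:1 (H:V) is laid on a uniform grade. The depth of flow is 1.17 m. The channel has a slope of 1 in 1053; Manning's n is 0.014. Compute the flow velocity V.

With bottom width b = 3.58 m and side slope z = 0.46: A = (b + zy)y = (3.58 + 0.46×1.17)×1.17 = 4.818 m²; P = b + 2y√(1+z²) = 3.58 + 2×1.17×1.101 = 6.156 m.
Hydraulic radius R = A/P = 4.818/6.156 = 0.7827 m.
From Manning's equation, V = (1/n) R^(2/3) S^(1/2) = (1/0.014) × 0.7827^(2/3) × 0.0009497^(1/2) = 1.87 m/s.

V = 1.87 m/s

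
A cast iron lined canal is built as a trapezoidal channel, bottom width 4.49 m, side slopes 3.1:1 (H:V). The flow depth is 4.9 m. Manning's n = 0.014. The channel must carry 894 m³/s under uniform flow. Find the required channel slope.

S = 0.0046

With bottom width b = 4.49 m and side slope z = 3.1: A = (b + zy)y = (4.49 + 3.1×4.9)×4.9 = 96.43 m²; P = b + 2y√(1+z²) = 4.49 + 2×4.9×3.257 = 36.41 m.
Hydraulic radius R = A/P = 96.43/36.41 = 2.648 m.
From Manning's equation, S = [nQ / (1 A R^(2/3))]² = [0.014 × 894 / (1 × 96.43 × 2.648^(2/3))]² = 0.0046.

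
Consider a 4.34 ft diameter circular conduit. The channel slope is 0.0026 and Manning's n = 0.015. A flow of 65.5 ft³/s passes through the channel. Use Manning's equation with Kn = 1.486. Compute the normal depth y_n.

y_n = 3.02 ft

Manning's equation rearranged: A R^(2/3) = nQ / (1.486·√S) = 0.015 × 65.5 / (1.486 × √0.0026) = 12.97.
Try y = 2.21 ft: A R^(2/3) = 8.055 — short.
Try y = 3.44 ft: A R^(2/3) = 15.13 — over.
Try y = 3.02 ft: A R^(2/3) = 12.98 — ≈ 12.97.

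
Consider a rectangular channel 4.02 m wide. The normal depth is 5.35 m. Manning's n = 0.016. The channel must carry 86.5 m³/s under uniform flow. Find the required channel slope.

Flow area A = b·y = 4.02 × 5.35 = 21.51 m². Wetted perimeter P = b + 2y = 4.02 + 2×5.35 = 14.72 m.
Hydraulic radius R = A/P = 21.51/14.72 = 1.461 m.
From Manning's equation, S = [nQ / (1 A R^(2/3))]² = [0.016 × 86.5 / (1 × 21.51 × 1.461^(2/3))]² = 0.0025.

S = 0.0025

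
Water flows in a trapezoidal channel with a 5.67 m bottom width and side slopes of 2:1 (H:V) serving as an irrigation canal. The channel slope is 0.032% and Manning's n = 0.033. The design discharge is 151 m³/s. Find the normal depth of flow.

Manning's equation rearranged: A R^(2/3) = nQ / (1·√S) = 0.033 × 151 / (√0.00032) = 278.6.
Try y = 5.26 m: A R^(2/3) = 173.9 — short.
Try y = 7.37 m: A R^(2/3) = 372.3 — over.
Try y = 6.49 m: A R^(2/3) = 278.4 — matches.

y_n = 6.49 m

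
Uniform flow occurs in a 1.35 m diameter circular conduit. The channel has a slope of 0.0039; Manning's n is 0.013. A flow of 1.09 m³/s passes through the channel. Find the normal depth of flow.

y_n = 0.531 m

Manning's equation rearranged: A R^(2/3) = nQ / (1·√S) = 0.013 × 1.09 / (√0.0039) = 0.2269.
Try y = 0.468 m: A R^(2/3) = 0.1792 — low.
Try y = 0.662 m: A R^(2/3) = 0.3356 — high.
Try y = 0.531 m: A R^(2/3) = 0.2267 — matches.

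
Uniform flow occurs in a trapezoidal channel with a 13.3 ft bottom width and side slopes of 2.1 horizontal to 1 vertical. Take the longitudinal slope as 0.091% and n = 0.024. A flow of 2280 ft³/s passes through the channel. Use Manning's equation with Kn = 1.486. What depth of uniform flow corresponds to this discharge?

y_n = 10.5 ft

Manning's equation rearranged: A R^(2/3) = nQ / (1.486·√S) = 0.024 × 2280 / (1.486 × √0.00091) = 1221.
At y = 7.81 ft: A R^(2/3) = 648.4 — short.
At y = 11.5 ft: A R^(2/3) = 1492 — over.
At y = 10.5 ft: A R^(2/3) = 1222 — ≈ 1221.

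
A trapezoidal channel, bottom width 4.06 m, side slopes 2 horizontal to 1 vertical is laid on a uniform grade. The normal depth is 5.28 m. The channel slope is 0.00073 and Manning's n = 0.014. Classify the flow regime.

subcritical

With bottom width b = 4.06 m and side slope z = 2: A = (b + zy)y = (4.06 + 2×5.28)×5.28 = 77.19 m²; P = b + 2y√(1+z²) = 4.06 + 2×5.28×2.236 = 27.67 m.
Hydraulic radius R = A/P = 77.19/27.67 = 2.79 m.
V = (1/n) R^(2/3) √S = (1/0.014) × 2.79^(2/3) × √0.00073 = 3.824 m/s. Hydraulic depth D_h = A/T = 77.19/25.18 = 3.066 m.
Froude number Fr = V/√(g·D_h) = 3.824/√(9.81×3.066) = 0.697, which is less than 1, so the flow is subcritical.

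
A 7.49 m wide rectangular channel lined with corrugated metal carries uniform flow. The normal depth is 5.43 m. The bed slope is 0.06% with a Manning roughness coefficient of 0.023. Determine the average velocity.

V = 1.81 m/s

Flow area A = b·y = 7.49 × 5.43 = 40.67 m². Wetted perimeter P = b + 2y = 7.49 + 2×5.43 = 18.35 m.
Hydraulic radius R = A/P = 40.67/18.35 = 2.216 m.
From Manning's equation, V = (1/n) R^(2/3) S^(1/2) = (1/0.023) × 2.216^(2/3) × 0.0006^(1/2) = 1.81 m/s.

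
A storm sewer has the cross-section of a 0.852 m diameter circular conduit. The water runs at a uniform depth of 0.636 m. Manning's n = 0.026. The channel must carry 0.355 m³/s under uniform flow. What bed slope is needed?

S = 0.00251

For a circular section of diameter D = 0.852 m at depth y = 0.636 m, the central angle is θ = 2 arccos(1 − 2y/D) = 4.173 rad. Then A = (D²/8)(θ − sin θ) = 0.4564 m² and P = Dθ/2 = 1.778 m.
Hydraulic radius R = A/P = 0.4564/1.778 = 0.2568 m.
From Manning's equation, S = [nQ / (1 A R^(2/3))]² = [0.026 × 0.355 / (1 × 0.4564 × 0.2568^(2/3))]² = 0.00251.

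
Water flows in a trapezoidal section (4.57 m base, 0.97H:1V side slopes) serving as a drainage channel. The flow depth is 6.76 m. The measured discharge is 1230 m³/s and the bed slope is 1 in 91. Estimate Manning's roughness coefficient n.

With bottom width b = 4.57 m and side slope z = 0.97: A = (b + zy)y = (4.57 + 0.97×6.76)×6.76 = 75.22 m²; P = b + 2y√(1+z²) = 4.57 + 2×6.76×1.393 = 23.41 m.
Hydraulic radius R = A/P = 75.22/23.41 = 3.214 m.
Rearranging Manning's equation: n = (1/Q) A R^(2/3) S^(1/2) = (1/1230) × 75.22 × 3.214^(2/3) × √0.01099 = 0.014.

n = 0.014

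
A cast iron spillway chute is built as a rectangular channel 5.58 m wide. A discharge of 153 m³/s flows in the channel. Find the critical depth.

y_c = 4.25 m

For a rectangular channel, critical depth y_c = (q²/g)^(1/3) where q = Q/b = 153/5.58 = 27.42 m²/s.
So y_c = (27.42²/9.81)^(1/3) = 4.25 m.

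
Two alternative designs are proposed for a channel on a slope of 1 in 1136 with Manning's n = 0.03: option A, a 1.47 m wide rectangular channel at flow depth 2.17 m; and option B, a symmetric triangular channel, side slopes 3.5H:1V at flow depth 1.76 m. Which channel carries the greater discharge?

channel B

Channel A: Flow area A = b·y = 1.47 × 2.17 = 3.19 m². Wetted perimeter P = b + 2y = 1.47 + 2×2.17 = 5.81 m. Hydraulic radius R = A/P = 3.19/5.81 = 0.549 m. Q_A = (1/0.03)·3.19·0.549^(2/3)·√0.0008803 = 2.115 m³/s.
Channel B: For a triangular section with side slope z = 3.5: A = zy² = 3.5×1.76² = 10.84 m²; P = 2y√(1+z²) = 2×1.76×3.64 = 12.81 m. Hydraulic radius R = A/P = 10.84/12.81 = 0.8461 m. Q_B = (1/0.03)·10.84·0.8461^(2/3)·√0.0008803 = 9.592 m³/s.
Q_A = 2.115 m³/s vs Q_B = 9.592 m³/s, so channel B carries more.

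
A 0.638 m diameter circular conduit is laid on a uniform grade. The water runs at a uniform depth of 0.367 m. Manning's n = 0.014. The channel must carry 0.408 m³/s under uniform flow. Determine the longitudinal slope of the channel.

For a circular section of diameter D = 0.638 m at depth y = 0.367 m, the central angle is θ = 2 arccos(1 − 2y/D) = 3.444 rad. Then A = (D²/8)(θ − sin θ) = 0.1904 m² and P = Dθ/2 = 1.099 m.
Hydraulic radius R = A/P = 0.1904/1.099 = 0.1733 m.
From Manning's equation, S = [nQ / (1 A R^(2/3))]² = [0.014 × 0.408 / (1 × 0.1904 × 0.1733^(2/3))]² = 0.00932.

S = 0.00932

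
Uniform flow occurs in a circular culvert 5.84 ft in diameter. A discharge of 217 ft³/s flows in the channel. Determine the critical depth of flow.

y_c = 4.06 ft

At critical depth, Q² T / (g A³) = 1, i.e. A³/T = Q²/g = 217²/32.2 = 1462.
Trying y = 4.96 ft: A³/T = 3413 — high.
Trying y = 3.04 ft: A³/T = 479.8 — low.
Trying y = 4.06 ft: A³/T = 1461 — matches.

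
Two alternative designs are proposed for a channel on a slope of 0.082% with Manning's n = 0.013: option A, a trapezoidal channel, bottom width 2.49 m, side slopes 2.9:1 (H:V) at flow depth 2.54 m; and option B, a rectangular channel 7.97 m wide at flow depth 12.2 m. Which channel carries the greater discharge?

Channel A: With bottom width b = 2.49 m and side slope z = 2.9: A = (b + zy)y = (2.49 + 2.9×2.54)×2.54 = 25.03 m²; P = b + 2y√(1+z²) = 2.49 + 2×2.54×3.068 = 18.07 m. Hydraulic radius R = A/P = 25.03/18.07 = 1.385 m. Q_A = (1/0.013)·25.03·1.385^(2/3)·√0.00082 = 68.52 m³/s.
Channel B: Flow area A = b·y = 7.97 × 12.2 = 97.23 m². Wetted perimeter P = b + 2y = 7.97 + 2×12.2 = 32.37 m. Hydraulic radius R = A/P = 97.23/32.37 = 3.004 m. Q_B = (1/0.013)·97.23·3.004^(2/3)·√0.00082 = 445.9 m³/s.
Q_A = 68.52 m³/s vs Q_B = 445.9 m³/s, so channel B carries more.

channel B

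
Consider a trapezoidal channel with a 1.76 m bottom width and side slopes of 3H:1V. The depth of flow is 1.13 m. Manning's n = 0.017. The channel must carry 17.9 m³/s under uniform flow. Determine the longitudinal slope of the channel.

S = 0.00482

With bottom width b = 1.76 m and side slope z = 3: A = (b + zy)y = (1.76 + 3×1.13)×1.13 = 5.819 m²; P = b + 2y√(1+z²) = 1.76 + 2×1.13×3.162 = 8.907 m.
Hydraulic radius R = A/P = 5.819/8.907 = 0.6534 m.
From Manning's equation, S = [nQ / (1 A R^(2/3))]² = [0.017 × 17.9 / (1 × 5.819 × 0.6534^(2/3))]² = 0.00482.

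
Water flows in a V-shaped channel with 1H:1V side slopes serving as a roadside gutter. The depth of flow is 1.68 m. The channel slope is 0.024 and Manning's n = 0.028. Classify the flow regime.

supercritical

For a triangular section with side slope z = 1: A = zy² = 1×1.68² = 2.822 m²; P = 2y√(1+z²) = 2×1.68×1.414 = 4.752 m.
Hydraulic radius R = A/P = 2.822/4.752 = 0.594 m.
V = (1/n) R^(2/3) √S = (1/0.028) × 0.594^(2/3) × √0.024 = 3.91 m/s. Hydraulic depth D_h = A/T = 2.822/3.36 = 0.84 m.
Froude number Fr = V/√(g·D_h) = 3.91/√(9.81×0.84) = 1.36, which is greater than 1, so the flow is supercritical.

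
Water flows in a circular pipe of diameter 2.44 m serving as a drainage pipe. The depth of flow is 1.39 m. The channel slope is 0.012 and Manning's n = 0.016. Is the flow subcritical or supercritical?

supercritical

For a circular section of diameter D = 2.44 m at depth y = 1.39 m, the central angle is θ = 2 arccos(1 − 2y/D) = 3.421 rad. Then A = (D²/8)(θ − sin θ) = 2.751 m² and P = Dθ/2 = 4.174 m.
Hydraulic radius R = A/P = 2.751/4.174 = 0.6592 m.
V = (1/n) R^(2/3) √S = (1/0.016) × 0.6592^(2/3) × √0.012 = 5.186 m/s. Hydraulic depth D_h = A/T = 2.751/2.416 = 1.139 m.
Froude number Fr = V/√(g·D_h) = 5.186/√(9.81×1.139) = 1.55, which is greater than 1, so the flow is supercritical.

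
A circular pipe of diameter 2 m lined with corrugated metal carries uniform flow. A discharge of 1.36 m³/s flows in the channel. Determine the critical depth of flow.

y_c = 0.546 m

At critical depth, Q² T / (g A³) = 1, i.e. A³/T = Q²/g = 1.36²/9.81 = 0.1885.
Try y = 0.455 m: A³/T = 0.09258 — short.
Try y = 0.642 m: A³/T = 0.3531 — over.
Try y = 0.546 m: A³/T = 0.1884 — matches.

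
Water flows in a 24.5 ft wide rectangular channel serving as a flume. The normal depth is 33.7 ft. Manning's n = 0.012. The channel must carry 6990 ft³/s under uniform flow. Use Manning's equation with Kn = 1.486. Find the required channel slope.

Flow area A = b·y = 24.5 × 33.7 = 825.7 ft². Wetted perimeter P = b + 2y = 24.5 + 2×33.7 = 91.9 ft.
Hydraulic radius R = A/P = 825.7/91.9 = 8.984 ft.
From Manning's equation, S = [nQ / (1.486 A R^(2/3))]² = [0.012 × 6990 / (1.486 × 825.7 × 8.984^(2/3))]² = 0.00025.

S = 0.00025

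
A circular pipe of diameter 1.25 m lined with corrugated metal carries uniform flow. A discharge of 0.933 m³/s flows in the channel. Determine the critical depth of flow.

At critical depth, Q² T / (g A³) = 1, i.e. A³/T = Q²/g = 0.933²/9.81 = 0.08873.
Try y = 0.455 m: A³/T = 0.05471 — low.
Try y = 0.652 m: A³/T = 0.2172 — high.
Try y = 0.516 m: A³/T = 0.08875 — ≈ 0.08873.

y_c = 0.516 m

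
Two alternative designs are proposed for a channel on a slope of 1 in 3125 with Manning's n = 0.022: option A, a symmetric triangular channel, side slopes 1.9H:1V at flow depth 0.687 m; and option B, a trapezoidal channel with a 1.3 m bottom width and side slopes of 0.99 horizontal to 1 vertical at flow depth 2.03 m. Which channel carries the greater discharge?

Channel A: For a triangular section with side slope z = 1.9: A = zy² = 1.9×0.687² = 0.8967 m²; P = 2y√(1+z²) = 2×0.687×2.147 = 2.95 m. Hydraulic radius R = A/P = 0.8967/2.95 = 0.304 m. Q_A = (1/0.022)·0.8967·0.304^(2/3)·√0.00032 = 0.3296 m³/s.
Channel B: With bottom width b = 1.3 m and side slope z = 0.99: A = (b + zy)y = (1.3 + 0.99×2.03)×2.03 = 6.719 m²; P = b + 2y√(1+z²) = 1.3 + 2×2.03×1.407 = 7.013 m. Hydraulic radius R = A/P = 6.719/7.013 = 0.958 m. Q_B = (1/0.022)·6.719·0.958^(2/3)·√0.00032 = 5.309 m³/s.
Q_A = 0.3296 m³/s vs Q_B = 5.309 m³/s, so channel B carries more.

channel B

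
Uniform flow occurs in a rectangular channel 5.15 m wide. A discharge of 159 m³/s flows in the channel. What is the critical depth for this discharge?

y_c = 4.6 m

For a rectangular channel, critical depth y_c = (q²/g)^(1/3) where q = Q/b = 159/5.15 = 30.87 m²/s.
So y_c = (30.87²/9.81)^(1/3) = 4.6 m.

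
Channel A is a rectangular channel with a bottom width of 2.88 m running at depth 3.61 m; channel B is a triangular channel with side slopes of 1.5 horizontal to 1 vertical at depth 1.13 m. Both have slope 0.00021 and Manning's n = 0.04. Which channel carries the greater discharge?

channel A

Channel A: Flow area A = b·y = 2.88 × 3.61 = 10.4 m². Wetted perimeter P = b + 2y = 2.88 + 2×3.61 = 10.1 m. Hydraulic radius R = A/P = 10.4/10.1 = 1.029 m. Q_A = (1/0.04)·10.4·1.029^(2/3)·√0.00021 = 3.84 m³/s.
Channel B: For a triangular section with side slope z = 1.5: A = zy² = 1.5×1.13² = 1.915 m²; P = 2y√(1+z²) = 2×1.13×1.803 = 4.074 m. Hydraulic radius R = A/P = 1.915/4.074 = 0.4701 m. Q_B = (1/0.04)·1.915·0.4701^(2/3)·√0.00021 = 0.4195 m³/s.
Q_A = 3.84 m³/s vs Q_B = 0.4195 m³/s, so channel A carries more.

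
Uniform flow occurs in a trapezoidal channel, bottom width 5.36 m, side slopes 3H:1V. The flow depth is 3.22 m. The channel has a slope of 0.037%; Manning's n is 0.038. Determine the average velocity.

With bottom width b = 5.36 m and side slope z = 3: A = (b + zy)y = (5.36 + 3×3.22)×3.22 = 48.36 m²; P = b + 2y√(1+z²) = 5.36 + 2×3.22×3.162 = 25.73 m.
Hydraulic radius R = A/P = 48.36/25.73 = 1.88 m.
From Manning's equation, V = (1/n) R^(2/3) S^(1/2) = (1/0.038) × 1.88^(2/3) × 0.00037^(1/2) = 0.771 m/s.

V = 0.771 m/s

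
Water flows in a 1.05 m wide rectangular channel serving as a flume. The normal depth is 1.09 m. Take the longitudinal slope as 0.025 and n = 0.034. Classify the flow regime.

Flow area A = b·y = 1.05 × 1.09 = 1.145 m². Wetted perimeter P = b + 2y = 1.05 + 2×1.09 = 3.23 m.
Hydraulic radius R = A/P = 1.145/3.23 = 0.3543 m.
V = (1/n) R^(2/3) √S = (1/0.034) × 0.3543^(2/3) × √0.025 = 2.329 m/s. Hydraulic depth D_h = A/T = 1.145/1.05 = 1.09 m.
Froude number Fr = V/√(g·D_h) = 2.329/√(9.81×1.09) = 0.712, which is less than 1, so the flow is subcritical.

subcritical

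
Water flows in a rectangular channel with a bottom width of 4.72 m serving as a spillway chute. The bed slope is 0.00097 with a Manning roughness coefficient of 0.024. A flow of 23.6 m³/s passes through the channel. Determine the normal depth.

Manning's equation rearranged: A R^(2/3) = nQ / (1·√S) = 0.024 × 23.6 / (√0.00097) = 18.19.
At y = 4.03 m: A R^(2/3) = 24.8 — high.
At y = 3.15 m: A R^(2/3) = 18.15 — close enough.

y_n = 3.15 m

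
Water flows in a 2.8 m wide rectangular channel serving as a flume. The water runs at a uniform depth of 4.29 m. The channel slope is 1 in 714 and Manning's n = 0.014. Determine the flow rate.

Flow area A = b·y = 2.8 × 4.29 = 12.01 m². Wetted perimeter P = b + 2y = 2.8 + 2×4.29 = 11.38 m.
Hydraulic radius R = A/P = 12.01/11.38 = 1.056 m.
Manning's equation: Q = (1/n) A R^(2/3) S^(1/2) = (1/0.014) × 12.01 × 1.056^(2/3) × 0.001401^(1/2) = 33.3 m³/s.

Q = 33.3 m³/s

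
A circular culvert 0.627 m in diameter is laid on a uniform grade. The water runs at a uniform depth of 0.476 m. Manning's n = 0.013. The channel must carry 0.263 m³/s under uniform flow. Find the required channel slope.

For a circular section of diameter D = 0.627 m at depth y = 0.476 m, the central angle is θ = 2 arccos(1 − 2y/D) = 4.231 rad. Then A = (D²/8)(θ − sin θ) = 0.2515 m² and P = Dθ/2 = 1.327 m.
Hydraulic radius R = A/P = 0.2515/1.327 = 0.1896 m.
From Manning's equation, S = [nQ / (1 A R^(2/3))]² = [0.013 × 0.263 / (1 × 0.2515 × 0.1896^(2/3))]² = 0.0017.

S = 0.0017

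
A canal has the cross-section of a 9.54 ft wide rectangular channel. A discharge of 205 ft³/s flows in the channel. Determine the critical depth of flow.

For a rectangular channel, critical depth y_c = (q²/g)^(1/3) where q = Q/b = 205/9.54 = 21.49 ft²/s.
So y_c = (21.49²/32.2)^(1/3) = 2.43 ft.

y_c = 2.43 ft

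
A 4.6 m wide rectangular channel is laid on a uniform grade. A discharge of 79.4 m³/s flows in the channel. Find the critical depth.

For a rectangular channel, critical depth y_c = (q²/g)^(1/3) where q = Q/b = 79.4/4.6 = 17.26 m²/s.
So y_c = (17.26²/9.81)^(1/3) = 3.12 m.

y_c = 3.12 m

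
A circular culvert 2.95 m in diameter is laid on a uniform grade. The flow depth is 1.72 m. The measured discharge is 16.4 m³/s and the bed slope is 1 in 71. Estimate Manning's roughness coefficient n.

For a circular section of diameter D = 2.95 m at depth y = 1.72 m, the central angle is θ = 2 arccos(1 − 2y/D) = 3.475 rad. Then A = (D²/8)(θ − sin θ) = 4.137 m² and P = Dθ/2 = 5.126 m.
Hydraulic radius R = A/P = 4.137/5.126 = 0.807 m.
Rearranging Manning's equation: n = (1/Q) A R^(2/3) S^(1/2) = (1/16.4) × 4.137 × 0.807^(2/3) × √0.01408 = 0.0259.

n = 0.0259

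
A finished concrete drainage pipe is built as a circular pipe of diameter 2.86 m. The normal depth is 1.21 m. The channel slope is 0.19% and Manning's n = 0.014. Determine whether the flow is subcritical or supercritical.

subcritical

For a circular section of diameter D = 2.86 m at depth y = 1.21 m, the central angle is θ = 2 arccos(1 − 2y/D) = 2.833 rad. Then A = (D²/8)(θ − sin θ) = 2.585 m² and P = Dθ/2 = 4.051 m.
Hydraulic radius R = A/P = 2.585/4.051 = 0.6383 m.
V = (1/n) R^(2/3) √S = (1/0.014) × 0.6383^(2/3) × √0.0019 = 2.308 m/s. Hydraulic depth D_h = A/T = 2.585/2.826 = 0.9149 m.
Froude number Fr = V/√(g·D_h) = 2.308/√(9.81×0.9149) = 0.77, which is less than 1, so the flow is subcritical.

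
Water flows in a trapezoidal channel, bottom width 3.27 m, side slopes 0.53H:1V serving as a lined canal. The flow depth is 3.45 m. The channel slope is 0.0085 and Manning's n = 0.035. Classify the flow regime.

subcritical

With bottom width b = 3.27 m and side slope z = 0.53: A = (b + zy)y = (3.27 + 0.53×3.45)×3.45 = 17.59 m²; P = b + 2y√(1+z²) = 3.27 + 2×3.45×1.132 = 11.08 m.
Hydraulic radius R = A/P = 17.59/11.08 = 1.588 m.
V = (1/n) R^(2/3) √S = (1/0.035) × 1.588^(2/3) × √0.0085 = 3.585 m/s. Hydraulic depth D_h = A/T = 17.59/6.927 = 2.539 m.
Froude number Fr = V/√(g·D_h) = 3.585/√(9.81×2.539) = 0.718, which is less than 1, so the flow is subcritical.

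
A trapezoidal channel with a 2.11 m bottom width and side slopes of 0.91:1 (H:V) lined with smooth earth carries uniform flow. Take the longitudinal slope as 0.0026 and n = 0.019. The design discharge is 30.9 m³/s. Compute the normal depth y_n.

y_n = 2.39 m

Manning's equation rearranged: A R^(2/3) = nQ / (1·√S) = 0.019 × 30.9 / (√0.0026) = 11.51.
Trying y = 2.08 m: A R^(2/3) = 8.745 — low.
Trying y = 2.39 m: A R^(2/3) = 11.53 — close enough.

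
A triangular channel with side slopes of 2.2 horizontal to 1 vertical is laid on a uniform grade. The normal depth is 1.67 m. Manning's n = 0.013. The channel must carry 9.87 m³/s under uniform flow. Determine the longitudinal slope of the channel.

For a triangular section with side slope z = 2.2: A = zy² = 2.2×1.67² = 6.136 m²; P = 2y√(1+z²) = 2×1.67×2.417 = 8.071 m.
Hydraulic radius R = A/P = 6.136/8.071 = 0.7602 m.
From Manning's equation, S = [nQ / (1 A R^(2/3))]² = [0.013 × 9.87 / (1 × 6.136 × 0.7602^(2/3))]² = 0.00063.

S = 0.00063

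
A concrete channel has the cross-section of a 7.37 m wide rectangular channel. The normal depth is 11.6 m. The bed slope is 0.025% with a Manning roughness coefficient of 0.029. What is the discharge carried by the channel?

Q = 92.5 m³/s

Flow area A = b·y = 7.37 × 11.6 = 85.49 m². Wetted perimeter P = b + 2y = 7.37 + 2×11.6 = 30.57 m.
Hydraulic radius R = A/P = 85.49/30.57 = 2.797 m.
Manning's equation: Q = (1/n) A R^(2/3) S^(1/2) = (1/0.029) × 85.49 × 2.797^(2/3) × 0.00025^(1/2) = 92.5 m³/s.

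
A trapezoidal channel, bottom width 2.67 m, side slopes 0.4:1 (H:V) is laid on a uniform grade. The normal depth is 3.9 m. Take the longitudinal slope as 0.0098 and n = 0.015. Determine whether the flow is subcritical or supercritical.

supercritical

With bottom width b = 2.67 m and side slope z = 0.4: A = (b + zy)y = (2.67 + 0.4×3.9)×3.9 = 16.5 m²; P = b + 2y√(1+z²) = 2.67 + 2×3.9×1.077 = 11.07 m.
Hydraulic radius R = A/P = 16.5/11.07 = 1.49 m.
V = (1/n) R^(2/3) √S = (1/0.015) × 1.49^(2/3) × √0.0098 = 8.61 m/s. Hydraulic depth D_h = A/T = 16.5/5.79 = 2.849 m.
Froude number Fr = V/√(g·D_h) = 8.61/√(9.81×2.849) = 1.63, which is greater than 1, so the flow is supercritical.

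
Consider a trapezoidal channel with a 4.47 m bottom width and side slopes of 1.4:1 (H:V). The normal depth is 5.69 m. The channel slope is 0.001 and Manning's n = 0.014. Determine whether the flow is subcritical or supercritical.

subcritical

With bottom width b = 4.47 m and side slope z = 1.4: A = (b + zy)y = (4.47 + 1.4×5.69)×5.69 = 70.76 m²; P = b + 2y√(1+z²) = 4.47 + 2×5.69×1.72 = 24.05 m.
Hydraulic radius R = A/P = 70.76/24.05 = 2.942 m.
V = (1/n) R^(2/3) √S = (1/0.014) × 2.942^(2/3) × √0.001 = 4.638 m/s. Hydraulic depth D_h = A/T = 70.76/20.4 = 3.468 m.
Froude number Fr = V/√(g·D_h) = 4.638/√(9.81×3.468) = 0.795, which is less than 1, so the flow is subcritical.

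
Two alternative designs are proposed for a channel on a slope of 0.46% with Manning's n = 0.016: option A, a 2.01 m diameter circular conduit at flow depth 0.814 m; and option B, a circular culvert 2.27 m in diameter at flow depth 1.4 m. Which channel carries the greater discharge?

channel B

Channel A: For a circular section of diameter D = 2.01 m at depth y = 0.814 m, the central angle is θ = 2 arccos(1 − 2y/D) = 2.759 rad. Then A = (D²/8)(θ − sin θ) = 1.205 m² and P = Dθ/2 = 2.773 m. Hydraulic radius R = A/P = 1.205/2.773 = 0.4345 m. Q_A = (1/0.016)·1.205·0.4345^(2/3)·√0.0046 = 2.93 m³/s.
Channel B: For a circular section of diameter D = 2.27 m at depth y = 1.4 m, the central angle is θ = 2 arccos(1 − 2y/D) = 3.613 rad. Then A = (D²/8)(θ − sin θ) = 2.62 m² and P = Dθ/2 = 4.101 m. Hydraulic radius R = A/P = 2.62/4.101 = 0.6388 m. Q_B = (1/0.016)·2.62·0.6388^(2/3)·√0.0046 = 8.237 m³/s.
Q_A = 2.93 m³/s vs Q_B = 8.237 m³/s, so channel B carries more.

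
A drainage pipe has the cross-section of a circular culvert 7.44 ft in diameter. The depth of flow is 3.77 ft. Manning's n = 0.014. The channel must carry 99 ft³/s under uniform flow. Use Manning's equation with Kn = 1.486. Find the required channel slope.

For a circular section of diameter D = 7.44 ft at depth y = 3.77 ft, the central angle is θ = 2 arccos(1 − 2y/D) = 3.168 rad. Then A = (D²/8)(θ − sin θ) = 22.11 ft² and P = Dθ/2 = 11.79 ft.
Hydraulic radius R = A/P = 22.11/11.79 = 1.876 ft.
From Manning's equation, S = [nQ / (1.486 A R^(2/3))]² = [0.014 × 99 / (1.486 × 22.11 × 1.876^(2/3))]² = 0.000769.

S = 0.000769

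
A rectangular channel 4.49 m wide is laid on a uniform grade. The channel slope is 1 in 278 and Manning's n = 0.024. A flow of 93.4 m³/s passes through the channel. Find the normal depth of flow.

Manning's equation rearranged: A R^(2/3) = nQ / (1·√S) = 0.024 × 93.4 / (√0.003597) = 37.37.
Trying y = 6.89 m: A R^(2/3) = 43.95 — high.
Trying y = 4.82 m: A R^(2/3) = 28.76 — low.
Trying y = 6 m: A R^(2/3) = 37.37 — matches.

y_n = 6 m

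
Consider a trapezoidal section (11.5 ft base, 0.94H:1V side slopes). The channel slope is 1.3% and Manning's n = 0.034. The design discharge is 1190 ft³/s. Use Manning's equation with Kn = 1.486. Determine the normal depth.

y_n = 5.92 ft

Manning's equation rearranged: A R^(2/3) = nQ / (1.486·√S) = 0.034 × 1190 / (1.486 × √0.013) = 238.8.
Try y = 4.74 ft: A R^(2/3) = 160.3 — short.
Try y = 5.92 ft: A R^(2/3) = 239.1 — close enough.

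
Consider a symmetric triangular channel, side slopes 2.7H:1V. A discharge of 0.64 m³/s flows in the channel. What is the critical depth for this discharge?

y_c = 0.409 m

At critical depth, Q² T / (g A³) = 1, i.e. A³/T = Q²/g = 0.64²/9.81 = 0.04175.
At y = 0.327 m: A³/T = 0.01363 — short.
At y = 0.511 m: A³/T = 0.127 — over.
At y = 0.409 m: A³/T = 0.04172 — matches.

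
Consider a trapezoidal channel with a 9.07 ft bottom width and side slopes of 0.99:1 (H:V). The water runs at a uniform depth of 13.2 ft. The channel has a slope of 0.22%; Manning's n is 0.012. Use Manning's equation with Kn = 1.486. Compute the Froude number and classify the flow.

supercritical

With bottom width b = 9.07 ft and side slope z = 0.99: A = (b + zy)y = (9.07 + 0.99×13.2)×13.2 = 292.2 ft²; P = b + 2y√(1+z²) = 9.07 + 2×13.2×1.407 = 46.22 ft.
Hydraulic radius R = A/P = 292.2/46.22 = 6.323 ft.
V = (1.486/n) R^(2/3) √S = (1.486/0.012) × 6.323^(2/3) × √0.0022 = 19.86 ft/s. Hydraulic depth D_h = A/T = 292.2/35.21 = 8.3 ft.
Froude number Fr = V/√(g·D_h) = 19.86/√(32.2×8.3) = 1.21, which is greater than 1, so the flow is supercritical.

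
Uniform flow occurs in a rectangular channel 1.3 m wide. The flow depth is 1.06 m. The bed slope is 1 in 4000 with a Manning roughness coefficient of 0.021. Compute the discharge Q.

Q = 0.566 m³/s

Flow area A = b·y = 1.3 × 1.06 = 1.378 m². Wetted perimeter P = b + 2y = 1.3 + 2×1.06 = 3.42 m.
Hydraulic radius R = A/P = 1.378/3.42 = 0.4029 m.
Manning's equation: Q = (1/n) A R^(2/3) S^(1/2) = (1/0.021) × 1.378 × 0.4029^(2/3) × 0.00025^(1/2) = 0.566 m³/s.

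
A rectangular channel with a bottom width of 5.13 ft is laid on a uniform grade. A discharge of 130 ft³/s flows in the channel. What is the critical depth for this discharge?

y_c = 2.71 ft

For a rectangular channel, critical depth y_c = (q²/g)^(1/3) where q = Q/b = 130/5.13 = 25.34 ft²/s.
So y_c = (25.34²/32.2)^(1/3) = 2.71 ft.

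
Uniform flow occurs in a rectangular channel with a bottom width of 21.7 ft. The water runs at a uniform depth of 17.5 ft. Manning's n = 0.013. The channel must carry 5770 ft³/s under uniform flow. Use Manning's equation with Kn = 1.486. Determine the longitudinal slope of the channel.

S = 0.0014

Flow area A = b·y = 21.7 × 17.5 = 379.8 ft². Wetted perimeter P = b + 2y = 21.7 + 2×17.5 = 56.7 ft.
Hydraulic radius R = A/P = 379.8/56.7 = 6.698 ft.
From Manning's equation, S = [nQ / (1.486 A R^(2/3))]² = [0.013 × 5770 / (1.486 × 379.8 × 6.698^(2/3))]² = 0.0014.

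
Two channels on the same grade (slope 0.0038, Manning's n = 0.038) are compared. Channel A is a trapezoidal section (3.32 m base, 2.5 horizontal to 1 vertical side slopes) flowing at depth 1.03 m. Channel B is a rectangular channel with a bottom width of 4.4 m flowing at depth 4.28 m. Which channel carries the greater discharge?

channel B

Channel A: With bottom width b = 3.32 m and side slope z = 2.5: A = (b + zy)y = (3.32 + 2.5×1.03)×1.03 = 6.072 m²; P = b + 2y√(1+z²) = 3.32 + 2×1.03×2.693 = 8.867 m. Hydraulic radius R = A/P = 6.072/8.867 = 0.6848 m. Q_A = (1/0.038)·6.072·0.6848^(2/3)·√0.0038 = 7.652 m³/s.
Channel B: Flow area A = b·y = 4.4 × 4.28 = 18.83 m². Wetted perimeter P = b + 2y = 4.4 + 2×4.28 = 12.96 m. Hydraulic radius R = A/P = 18.83/12.96 = 1.453 m. Q_B = (1/0.038)·18.83·1.453^(2/3)·√0.0038 = 39.19 m³/s.
Q_A = 7.652 m³/s vs Q_B = 39.19 m³/s, so channel B carries more.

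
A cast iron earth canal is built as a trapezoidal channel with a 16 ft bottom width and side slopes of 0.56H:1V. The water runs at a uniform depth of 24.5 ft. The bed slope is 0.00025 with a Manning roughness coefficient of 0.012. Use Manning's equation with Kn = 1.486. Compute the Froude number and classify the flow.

subcritical

With bottom width b = 16 ft and side slope z = 0.56: A = (b + zy)y = (16 + 0.56×24.5)×24.5 = 728.1 ft²; P = b + 2y√(1+z²) = 16 + 2×24.5×1.146 = 72.16 ft.
Hydraulic radius R = A/P = 728.1/72.16 = 10.09 ft.
V = (1.486/n) R^(2/3) √S = (1.486/0.012) × 10.09^(2/3) × √0.00025 = 9.143 ft/s. Hydraulic depth D_h = A/T = 728.1/43.44 = 16.76 ft.
Froude number Fr = V/√(g·D_h) = 9.143/√(32.2×16.76) = 0.394, which is less than 1, so the flow is subcritical.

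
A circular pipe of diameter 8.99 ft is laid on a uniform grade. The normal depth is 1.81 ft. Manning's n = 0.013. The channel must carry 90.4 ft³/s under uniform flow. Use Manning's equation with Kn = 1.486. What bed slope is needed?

S = 0.00669

For a circular section of diameter D = 8.99 ft at depth y = 1.81 ft, the central angle is θ = 2 arccos(1 − 2y/D) = 1.861 rad. Then A = (D²/8)(θ − sin θ) = 9.124 ft² and P = Dθ/2 = 8.366 ft.
Hydraulic radius R = A/P = 9.124/8.366 = 1.091 ft.
From Manning's equation, S = [nQ / (1.486 A R^(2/3))]² = [0.013 × 90.4 / (1.486 × 9.124 × 1.091^(2/3))]² = 0.00669.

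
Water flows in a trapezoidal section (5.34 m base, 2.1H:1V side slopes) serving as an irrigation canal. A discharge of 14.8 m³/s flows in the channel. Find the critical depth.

At critical depth, Q² T / (g A³) = 1, i.e. A³/T = Q²/g = 14.8²/9.81 = 22.33.
Try y = 0.61 m: A³/T = 8.337 — too small.
Try y = 1.02 m: A³/T = 46.18 — too large.
Try y = 0.822 m: A³/T = 22.29 — close enough.

y_c = 0.822 m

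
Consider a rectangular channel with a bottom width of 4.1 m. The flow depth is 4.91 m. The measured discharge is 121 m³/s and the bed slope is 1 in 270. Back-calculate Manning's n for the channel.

Flow area A = b·y = 4.1 × 4.91 = 20.13 m². Wetted perimeter P = b + 2y = 4.1 + 2×4.91 = 13.92 m.
Hydraulic radius R = A/P = 20.13/13.92 = 1.446 m.
Rearranging Manning's equation: n = (1/Q) A R^(2/3) S^(1/2) = (1/121) × 20.13 × 1.446^(2/3) × √0.003704 = 0.0129.

n = 0.0129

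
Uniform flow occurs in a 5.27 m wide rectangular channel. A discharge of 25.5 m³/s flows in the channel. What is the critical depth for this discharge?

y_c = 1.34 m

For a rectangular channel, critical depth y_c = (q²/g)^(1/3) where q = Q/b = 25.5/5.27 = 4.839 m²/s.
So y_c = (4.839²/9.81)^(1/3) = 1.34 m.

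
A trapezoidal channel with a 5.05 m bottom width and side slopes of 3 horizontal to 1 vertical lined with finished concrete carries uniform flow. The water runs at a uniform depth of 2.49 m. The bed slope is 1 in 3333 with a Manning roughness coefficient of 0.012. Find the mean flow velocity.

With bottom width b = 5.05 m and side slope z = 3: A = (b + zy)y = (5.05 + 3×2.49)×2.49 = 31.17 m²; P = b + 2y√(1+z²) = 5.05 + 2×2.49×3.162 = 20.8 m.
Hydraulic radius R = A/P = 31.17/20.8 = 1.499 m.
From Manning's equation, V = (1/n) R^(2/3) S^(1/2) = (1/0.012) × 1.499^(2/3) × 0.0003^(1/2) = 1.89 m/s.

V = 1.89 m/s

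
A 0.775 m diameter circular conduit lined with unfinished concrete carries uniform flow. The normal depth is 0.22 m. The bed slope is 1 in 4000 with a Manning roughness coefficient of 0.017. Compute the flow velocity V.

For a circular section of diameter D = 0.775 m at depth y = 0.22 m, the central angle is θ = 2 arccos(1 − 2y/D) = 2.248 rad. Then A = (D²/8)(θ − sin θ) = 0.1102 m² and P = Dθ/2 = 0.8709 m.
Hydraulic radius R = A/P = 0.1102/0.8709 = 0.1265 m.
From Manning's equation, V = (1/n) R^(2/3) S^(1/2) = (1/0.017) × 0.1265^(2/3) × 0.00025^(1/2) = 0.234 m/s.

V = 0.234 m/s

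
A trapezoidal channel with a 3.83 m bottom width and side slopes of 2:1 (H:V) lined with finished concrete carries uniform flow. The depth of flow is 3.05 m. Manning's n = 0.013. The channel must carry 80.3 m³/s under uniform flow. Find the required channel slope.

S = 0.00057

With bottom width b = 3.83 m and side slope z = 2: A = (b + zy)y = (3.83 + 2×3.05)×3.05 = 30.29 m²; P = b + 2y√(1+z²) = 3.83 + 2×3.05×2.236 = 17.47 m.
Hydraulic radius R = A/P = 30.29/17.47 = 1.734 m.
From Manning's equation, S = [nQ / (1 A R^(2/3))]² = [0.013 × 80.3 / (1 × 30.29 × 1.734^(2/3))]² = 0.00057.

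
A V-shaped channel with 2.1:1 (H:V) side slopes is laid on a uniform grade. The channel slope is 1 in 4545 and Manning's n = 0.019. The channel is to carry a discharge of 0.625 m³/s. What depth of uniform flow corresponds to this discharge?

y_n = 0.85 m

Manning's equation rearranged: A R^(2/3) = nQ / (1·√S) = 0.019 × 0.625 / (√0.00022) = 0.8006.
Try y = 0.751 m: A R^(2/3) = 0.5759 — low.
Try y = 0.996 m: A R^(2/3) = 1.223 — high.
Try y = 0.85 m: A R^(2/3) = 0.8012 — ≈ 0.8006.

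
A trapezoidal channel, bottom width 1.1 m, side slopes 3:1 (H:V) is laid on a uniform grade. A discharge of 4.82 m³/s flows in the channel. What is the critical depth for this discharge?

At critical depth, Q² T / (g A³) = 1, i.e. A³/T = Q²/g = 4.82²/9.81 = 2.368.
Try y = 0.624 m: A³/T = 1.317 — too small.
Try y = 0.719 m: A³/T = 2.372 — close enough.

y_c = 0.719 m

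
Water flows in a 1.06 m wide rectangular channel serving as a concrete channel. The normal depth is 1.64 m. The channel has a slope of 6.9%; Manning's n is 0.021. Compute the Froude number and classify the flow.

supercritical

Flow area A = b·y = 1.06 × 1.64 = 1.738 m². Wetted perimeter P = b + 2y = 1.06 + 2×1.64 = 4.34 m.
Hydraulic radius R = A/P = 1.738/4.34 = 0.4006 m.
V = (1/n) R^(2/3) √S = (1/0.021) × 0.4006^(2/3) × √0.069 = 6.797 m/s. Hydraulic depth D_h = A/T = 1.738/1.06 = 1.64 m.
Froude number Fr = V/√(g·D_h) = 6.797/√(9.81×1.64) = 1.69, which is greater than 1, so the flow is supercritical.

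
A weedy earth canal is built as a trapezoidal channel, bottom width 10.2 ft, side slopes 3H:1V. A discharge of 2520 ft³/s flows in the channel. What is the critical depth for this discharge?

At critical depth, Q² T / (g A³) = 1, i.e. A³/T = Q²/g = 2520²/32.2 = 197200.
Try y = 5.54 ft: A³/T = 75510 — low.
Try y = 8.48 ft: A³/T = 452000 — high.
Try y = 6.98 ft: A³/T = 197200 — matches.

y_c = 6.98 ft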